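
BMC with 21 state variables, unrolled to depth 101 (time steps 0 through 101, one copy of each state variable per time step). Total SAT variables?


BMC unrolls to depth k, creating one copy of each state var for steps 0..k.
Step count = 101 + 1 = 102 (steps 0 through 101)
Vars per step = 21
Total = 21 * 102 = 2142

2142


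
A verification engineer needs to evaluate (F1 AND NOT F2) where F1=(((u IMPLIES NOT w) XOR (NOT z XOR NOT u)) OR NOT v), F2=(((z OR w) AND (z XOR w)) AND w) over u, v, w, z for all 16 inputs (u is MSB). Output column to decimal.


F1 = (((u IMPLIES NOT w) XOR (NOT z XOR NOT u)) OR NOT v)
F2 = (((z OR w) AND (z XOR w)) AND w)
Counterexample to F1=>F2 is where F1=1 and F2=0.
Evaluate each row (bits = u,v,w,z, MSB first):
  row 0 [0000]: F1=1 F2=0 -> F1&~F2 -> 1
  row 1 [0001]: F1=1 F2=0 -> F1&~F2 -> 1
  row 2 [0010]: F1=1 F2=1 -> F1&~F2 -> 0
  row 3 [0011]: F1=1 F2=0 -> F1&~F2 -> 1
  row 4 [0100]: F1=1 F2=0 -> F1&~F2 -> 1
  row 5 [0101]: F1=0 F2=0 -> F1&~F2 -> 0
  row 6 [0110]: F1=1 F2=1 -> F1&~F2 -> 0
  row 7 [0111]: F1=0 F2=0 -> F1&~F2 -> 0
  row 8 [1000]: F1=1 F2=0 -> F1&~F2 -> 1
  row 9 [1001]: F1=1 F2=0 -> F1&~F2 -> 1
  row 10 [1010]: F1=1 F2=1 -> F1&~F2 -> 0
  row 11 [1011]: F1=1 F2=0 -> F1&~F2 -> 1
  row 12 [1100]: F1=0 F2=0 -> F1&~F2 -> 0
  row 13 [1101]: F1=1 F2=0 -> F1&~F2 -> 1
  row 14 [1110]: F1=1 F2=1 -> F1&~F2 -> 0
  row 15 [1111]: F1=0 F2=0 -> F1&~F2 -> 0
Full result column, 4 rows per line (u,v fixed per line; w,z runs 00..11 left to right):
  rows 0-3 [u,v=00]: 1101  = hex D
  rows 4-7 [u,v=01]: 1000  = hex 8
  rows 8-11 [u,v=10]: 1101  = hex D
  rows 12-15 [u,v=11]: 0100  = hex 4
Counterexample vector (row 0 .. row 15) = 1101100011010100
Output column grouped in 4s = 1101 1000 1101 0100 = 0xD8D4
Convert to decimal digit by digit (value = value*16 + digit):
  D -> 13
  13*16 + 8 = 216
  216*16 + 13 (D) = 3469
  3469*16 + 4 = 55508
Decimal = 55508

55508


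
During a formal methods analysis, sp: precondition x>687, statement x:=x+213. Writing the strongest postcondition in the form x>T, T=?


Formula: sp(P, x:=E) = exists old_x. (x = E[old_x/x]) AND P[old_x/x] (old_x is the value of x before the assignment; eliminate old_x by solving x = E[old_x/x] for old_x)
Step 1: Precondition P: x>687, i.e. old_x > 687
Step 2: Assignment gives x = old_x + 213, so old_x = x - 213
Step 3: Substitute into P: x - 213 > 687
Step 4: Simplify: x > 687+213 = 900

900


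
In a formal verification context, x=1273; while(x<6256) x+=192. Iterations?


Step 1: x goes from 1273 toward 6256 by 192; the body runs while x<6256, so iterations = ceil((bound-start)/step)
Step 2: Distance=4983
Step 3: ceil(4983/192)=26

26


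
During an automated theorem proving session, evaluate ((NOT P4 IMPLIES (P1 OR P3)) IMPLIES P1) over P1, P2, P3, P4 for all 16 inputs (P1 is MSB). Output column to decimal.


Formula: ((NOT P4 IMPLIES (P1 OR P3)) IMPLIES P1) over P1, P2, P3, P4 (16 rows)
Evaluate each row (bits = P1,P2,P3,P4, MSB first):
  row 0 [0000]: ((NOT 0 IMPLIES (0 OR 0)) IMPLIES 0) -> 1
  row 1 [0001]: ((NOT 1 IMPLIES (0 OR 0)) IMPLIES 0) -> 0
  row 2 [0010]: ((NOT 0 IMPLIES (0 OR 1)) IMPLIES 0) -> 0
  row 3 [0011]: ((NOT 1 IMPLIES (0 OR 1)) IMPLIES 0) -> 0
  row 4 [0100]: ((NOT 0 IMPLIES (0 OR 0)) IMPLIES 0) -> 1
  row 5 [0101]: ((NOT 1 IMPLIES (0 OR 0)) IMPLIES 0) -> 0
  row 6 [0110]: ((NOT 0 IMPLIES (0 OR 1)) IMPLIES 0) -> 0
  row 7 [0111]: ((NOT 1 IMPLIES (0 OR 1)) IMPLIES 0) -> 0
  row 8 [1000]: ((NOT 0 IMPLIES (1 OR 0)) IMPLIES 1) -> 1
  row 9 [1001]: ((NOT 1 IMPLIES (1 OR 0)) IMPLIES 1) -> 1
  row 10 [1010]: ((NOT 0 IMPLIES (1 OR 1)) IMPLIES 1) -> 1
  row 11 [1011]: ((NOT 1 IMPLIES (1 OR 1)) IMPLIES 1) -> 1
  row 12 [1100]: ((NOT 0 IMPLIES (1 OR 0)) IMPLIES 1) -> 1
  row 13 [1101]: ((NOT 1 IMPLIES (1 OR 0)) IMPLIES 1) -> 1
  row 14 [1110]: ((NOT 0 IMPLIES (1 OR 1)) IMPLIES 1) -> 1
  row 15 [1111]: ((NOT 1 IMPLIES (1 OR 1)) IMPLIES 1) -> 1
Full result column, 4 rows per line (P1,P2 fixed per line; P3,P4 runs 00..11 left to right):
  rows 0-3 [P1,P2=00]: 1000  = hex 8
  rows 4-7 [P1,P2=01]: 1000  = hex 8
  rows 8-11 [P1,P2=10]: 1111  = hex F
  rows 12-15 [P1,P2=11]: 1111  = hex F
Output column (row 0 .. row 15) = 1000100011111111
Output column grouped in 4s = 1000 1000 1111 1111 = 0x88FF
Convert to decimal digit by digit (value = value*16 + digit):
  8 -> 8
  8*16 + 8 = 136
  136*16 + 15 (F) = 2191
  2191*16 + 15 (F) = 35071
Decimal = 35071

35071


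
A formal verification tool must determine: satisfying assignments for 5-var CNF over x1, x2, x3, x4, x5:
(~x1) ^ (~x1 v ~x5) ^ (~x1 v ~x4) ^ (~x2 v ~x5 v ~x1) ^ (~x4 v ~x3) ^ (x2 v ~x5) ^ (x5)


CNF with 7 clauses over 5 vars (32 assignments).
An assignment satisfies CNF iff every clause has >=1 true literal.
Check each row (bits = x1,x2,x3,x4,x5; clause T/F shown):
  row 0 [00000]: clauses=TTTTTTF -> 0
  row 1 [00001]: clauses=TTTTTFT -> 0
  row 2 [00010]: clauses=TTTTTTF -> 0
  row 3 [00011]: clauses=TTTTTFT -> 0
  row 4 [00100]: clauses=TTTTTTF -> 0
  row 5 [00101]: clauses=TTTTTFT -> 0
  row 6 [00110]: clauses=TTTTFTF -> 0
  row 7 [00111]: clauses=TTTTFFT -> 0
  row 8 [01000]: clauses=TTTTTTF -> 0
  row 9 [01001]: clauses=TTTTTTT -> 1
  row 10 [01010]: clauses=TTTTTTF -> 0
  row 11 [01011]: clauses=TTTTTTT -> 1
  row 12 [01100]: clauses=TTTTTTF -> 0
  row 13 [01101]: clauses=TTTTTTT -> 1
  row 14 [01110]: clauses=TTTTFTF -> 0
  row 15 [01111]: clauses=TTTTFTT -> 0
  row 16 [10000]: clauses=FTTTTTF -> 0
  row 17 [10001]: clauses=FFTTTFT -> 0
  row 18 [10010]: clauses=FTFTTTF -> 0
  row 19 [10011]: clauses=FFFTTFT -> 0
  row 20 [10100]: clauses=FTTTTTF -> 0
  row 21 [10101]: clauses=FFTTTFT -> 0
  row 22 [10110]: clauses=FTFTFTF -> 0
  row 23 [10111]: clauses=FFFTFFT -> 0
  row 24 [11000]: clauses=FTTTTTF -> 0
  row 25 [11001]: clauses=FFTFTTT -> 0
  row 26 [11010]: clauses=FTFTTTF -> 0
  row 27 [11011]: clauses=FFFFTTT -> 0
  row 28 [11100]: clauses=FTTTTTF -> 0
  row 29 [11101]: clauses=FFTFTTT -> 0
  row 30 [11110]: clauses=FTFTFTF -> 0
  row 31 [11111]: clauses=FFFFFTT -> 0
Full result column, 8 rows per line (x1,x2 fixed per line; x3,x4,x5 runs 000..111 left to right):
  rows 0-7 [x1,x2=00]: 00000000  (ones: 0)
  rows 8-15 [x1,x2=01]: 01010100  (ones: 3)
  rows 16-23 [x1,x2=10]: 00000000  (ones: 0)
  rows 24-31 [x1,x2=11]: 00000000  (ones: 0)
Satisfying assignments = 0+3+0+0 = 3

3


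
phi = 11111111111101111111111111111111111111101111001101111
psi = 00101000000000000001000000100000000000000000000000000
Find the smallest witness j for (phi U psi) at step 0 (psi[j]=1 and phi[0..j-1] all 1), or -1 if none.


(phi U psi) at 0: need smallest j with psi[j]=1 and phi[i]=1 for all i in [0,j).
Scan from step 0:
  step 0: phi=1, psi=0 -> continue
  step 1: phi=1, psi=0 -> continue
  step 2: psi=1 and phi held for [0,2) -> witness found
Witness step = 2

2


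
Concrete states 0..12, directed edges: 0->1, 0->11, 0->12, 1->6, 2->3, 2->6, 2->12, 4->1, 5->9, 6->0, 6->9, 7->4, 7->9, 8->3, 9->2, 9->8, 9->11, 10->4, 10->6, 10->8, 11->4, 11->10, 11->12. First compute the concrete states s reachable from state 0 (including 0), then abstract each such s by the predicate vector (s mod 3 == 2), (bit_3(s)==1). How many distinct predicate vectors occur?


BFS from 0:
Concrete reachable: {0, 1, 2, 3, 4, 6, 8, 9, 10, 11, 12}
Abstract via predicates (s mod 3 == 2), (bit_3(s)==1):
  (0,0) <- {0, 1, 3, 4, 6}
  (0,1) <- {9, 10, 12}
  (1,0) <- {2}
  (1,1) <- {8, 11}
Distinct abstract states = 4

4


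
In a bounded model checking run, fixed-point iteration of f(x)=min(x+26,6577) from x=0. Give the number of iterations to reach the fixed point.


Step 1: x=0, cap=6577, increment=26
Step 2: x grows by 26 each step until capped at 6577; fixed point is x=6577
Step 3: iterations = ceil(6577/26) = 253

253


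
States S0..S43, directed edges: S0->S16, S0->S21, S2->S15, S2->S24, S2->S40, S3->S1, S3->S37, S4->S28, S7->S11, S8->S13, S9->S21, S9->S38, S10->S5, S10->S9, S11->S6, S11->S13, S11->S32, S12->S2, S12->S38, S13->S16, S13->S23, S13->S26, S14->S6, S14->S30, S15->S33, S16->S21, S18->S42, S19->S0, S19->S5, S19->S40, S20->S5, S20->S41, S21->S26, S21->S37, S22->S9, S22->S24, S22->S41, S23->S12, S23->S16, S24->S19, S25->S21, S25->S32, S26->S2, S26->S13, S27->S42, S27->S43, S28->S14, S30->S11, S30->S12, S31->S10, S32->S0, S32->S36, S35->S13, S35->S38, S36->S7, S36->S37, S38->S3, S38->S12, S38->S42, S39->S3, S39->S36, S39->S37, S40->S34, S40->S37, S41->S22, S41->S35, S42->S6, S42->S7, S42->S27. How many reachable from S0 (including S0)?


BFS from S0:
  layer 0: {S0}
  layer 1: {S16, S21}
  layer 2: {S26, S37}
  layer 3: {S2, S13}
  layer 4: {S15, S23, S24, S40}
  layer 5: {S12, S19, S33, S34}
  layer 6: {S5, S38}
  layer 7: {S3, S42}
  layer 8: {S1, S6, S7, S27}
  layer 9: {S11, S43}
  layer 10: {S32}
  layer 11: {S36}
Reachable set: {S0, S1, S2, S3, S5, S6, S7, S11, S12, S13, S15, S16, S19, S21, S23, S24, S26, S27, S32, S33, S34, S36, S37, S38, S40, S42, S43}
Count = 27

27


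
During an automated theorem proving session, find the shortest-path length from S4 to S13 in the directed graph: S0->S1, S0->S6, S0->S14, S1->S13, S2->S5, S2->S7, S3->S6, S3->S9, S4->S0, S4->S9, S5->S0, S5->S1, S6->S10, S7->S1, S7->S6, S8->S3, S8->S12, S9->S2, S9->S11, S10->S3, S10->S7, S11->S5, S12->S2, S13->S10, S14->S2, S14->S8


BFS layer-by-layer from S4:
  dist 0: {S4}
  dist 1: {S0, S9}
  dist 2: {S1, S2, S6, S11, S14}
  dist 3: {S5, S7, S8, S10, S13}
  -> S13 reached at distance 3
Shortest path length = 3

3


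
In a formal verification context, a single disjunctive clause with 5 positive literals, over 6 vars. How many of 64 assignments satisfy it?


Step 1: Total=2^6=64
Step 2: Unsat when all 5 false: 2^1=2
Step 3: Sat=64-2=62

62


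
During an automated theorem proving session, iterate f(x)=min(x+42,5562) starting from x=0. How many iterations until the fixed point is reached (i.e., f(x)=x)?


Step 1: x=0, cap=5562, increment=42
Step 2: x grows by 42 each step until capped at 5562; fixed point is x=5562
Step 3: iterations = ceil(5562/42) = 133

133


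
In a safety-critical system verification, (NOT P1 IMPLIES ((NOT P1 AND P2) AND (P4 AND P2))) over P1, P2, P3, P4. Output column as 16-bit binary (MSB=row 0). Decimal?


Formula: (NOT P1 IMPLIES ((NOT P1 AND P2) AND (P4 AND P2))) over P1, P2, P3, P4 (16 rows)
Evaluate each row (bits = P1,P2,P3,P4, MSB first):
  row 0 [0000]: (NOT 0 IMPLIES ((NOT 0 AND 0) AND (0 AND 0))) -> 0
  row 1 [0001]: (NOT 0 IMPLIES ((NOT 0 AND 0) AND (1 AND 0))) -> 0
  row 2 [0010]: (NOT 0 IMPLIES ((NOT 0 AND 0) AND (0 AND 0))) -> 0
  row 3 [0011]: (NOT 0 IMPLIES ((NOT 0 AND 0) AND (1 AND 0))) -> 0
  row 4 [0100]: (NOT 0 IMPLIES ((NOT 0 AND 1) AND (0 AND 1))) -> 0
  row 5 [0101]: (NOT 0 IMPLIES ((NOT 0 AND 1) AND (1 AND 1))) -> 1
  row 6 [0110]: (NOT 0 IMPLIES ((NOT 0 AND 1) AND (0 AND 1))) -> 0
  row 7 [0111]: (NOT 0 IMPLIES ((NOT 0 AND 1) AND (1 AND 1))) -> 1
  row 8 [1000]: (NOT 1 IMPLIES ((NOT 1 AND 0) AND (0 AND 0))) -> 1
  row 9 [1001]: (NOT 1 IMPLIES ((NOT 1 AND 0) AND (1 AND 0))) -> 1
  row 10 [1010]: (NOT 1 IMPLIES ((NOT 1 AND 0) AND (0 AND 0))) -> 1
  row 11 [1011]: (NOT 1 IMPLIES ((NOT 1 AND 0) AND (1 AND 0))) -> 1
  row 12 [1100]: (NOT 1 IMPLIES ((NOT 1 AND 1) AND (0 AND 1))) -> 1
  row 13 [1101]: (NOT 1 IMPLIES ((NOT 1 AND 1) AND (1 AND 1))) -> 1
  row 14 [1110]: (NOT 1 IMPLIES ((NOT 1 AND 1) AND (0 AND 1))) -> 1
  row 15 [1111]: (NOT 1 IMPLIES ((NOT 1 AND 1) AND (1 AND 1))) -> 1
Full result column, 4 rows per line (P1,P2 fixed per line; P3,P4 runs 00..11 left to right):
  rows 0-3 [P1,P2=00]: 0000  = hex 0
  rows 4-7 [P1,P2=01]: 0101  = hex 5
  rows 8-11 [P1,P2=10]: 1111  = hex F
  rows 12-15 [P1,P2=11]: 1111  = hex F
Output column (row 0 .. row 15) = 0000010111111111
Output column grouped in 4s = 0000 0101 1111 1111 = 0x05FF
Convert to decimal digit by digit (value = value*16 + digit):
  0 -> 0
  0*16 + 5 = 5
  5*16 + 15 (F) = 95
  95*16 + 15 (F) = 1535
Decimal = 1535

1535


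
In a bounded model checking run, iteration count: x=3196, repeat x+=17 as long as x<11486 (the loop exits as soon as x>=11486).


Step 1: x goes from 3196 toward 11486 by 17; the body runs while x<11486, so iterations = ceil((bound-start)/step)
Step 2: Distance=8290
Step 3: ceil(8290/17)=488

488


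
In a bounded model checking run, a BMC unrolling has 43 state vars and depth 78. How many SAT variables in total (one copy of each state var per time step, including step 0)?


BMC unrolls to depth k, creating one copy of each state var for steps 0..k.
Step count = 78 + 1 = 79 (steps 0 through 78)
Vars per step = 43
Total = 43 * 79 = 3397

3397


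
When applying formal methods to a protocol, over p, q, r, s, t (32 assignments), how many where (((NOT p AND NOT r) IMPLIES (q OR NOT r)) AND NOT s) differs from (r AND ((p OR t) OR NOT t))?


F1 = (((NOT p AND NOT r) IMPLIES (q OR NOT r)) AND NOT s)
F2 = (r AND ((p OR t) OR NOT t))
Evaluate both on each of 32 rows (bits = p,q,r,s,t):
  row 0 [00000]: F1=1 F2=0 (differ) -> 1
  row 1 [00001]: F1=1 F2=0 (differ) -> 1
  row 2 [00010]: F1=0 F2=0 -> 0
  row 3 [00011]: F1=0 F2=0 -> 0
  row 4 [00100]: F1=1 F2=1 -> 0
  row 5 [00101]: F1=1 F2=1 -> 0
  row 6 [00110]: F1=0 F2=1 (differ) -> 1
  row 7 [00111]: F1=0 F2=1 (differ) -> 1
  row 8 [01000]: F1=1 F2=0 (differ) -> 1
  row 9 [01001]: F1=1 F2=0 (differ) -> 1
  row 10 [01010]: F1=0 F2=0 -> 0
  row 11 [01011]: F1=0 F2=0 -> 0
  row 12 [01100]: F1=1 F2=1 -> 0
  row 13 [01101]: F1=1 F2=1 -> 0
  row 14 [01110]: F1=0 F2=1 (differ) -> 1
  row 15 [01111]: F1=0 F2=1 (differ) -> 1
  row 16 [10000]: F1=1 F2=0 (differ) -> 1
  row 17 [10001]: F1=1 F2=0 (differ) -> 1
  row 18 [10010]: F1=0 F2=0 -> 0
  row 19 [10011]: F1=0 F2=0 -> 0
  row 20 [10100]: F1=1 F2=1 -> 0
  row 21 [10101]: F1=1 F2=1 -> 0
  row 22 [10110]: F1=0 F2=1 (differ) -> 1
  row 23 [10111]: F1=0 F2=1 (differ) -> 1
  row 24 [11000]: F1=1 F2=0 (differ) -> 1
  row 25 [11001]: F1=1 F2=0 (differ) -> 1
  row 26 [11010]: F1=0 F2=0 -> 0
  row 27 [11011]: F1=0 F2=0 -> 0
  row 28 [11100]: F1=1 F2=1 -> 0
  row 29 [11101]: F1=1 F2=1 -> 0
  row 30 [11110]: F1=0 F2=1 (differ) -> 1
  row 31 [11111]: F1=0 F2=1 (differ) -> 1
Full result column, 8 rows per line (p,q fixed per line; r,s,t runs 000..111 left to right):
  rows 0-7 [p,q=00]: 11000011  (ones: 4)
  rows 8-15 [p,q=01]: 11000011  (ones: 4)
  rows 16-23 [p,q=10]: 11000011  (ones: 4)
  rows 24-31 [p,q=11]: 11000011  (ones: 4)
Disagreements = 4+4+4+4 = 16

16


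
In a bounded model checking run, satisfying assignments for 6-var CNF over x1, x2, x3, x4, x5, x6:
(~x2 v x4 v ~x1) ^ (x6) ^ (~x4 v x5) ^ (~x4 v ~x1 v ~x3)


CNF with 4 clauses over 6 vars (64 assignments).
An assignment satisfies CNF iff every clause has >=1 true literal.
Check each row (bits = x1,x2,x3,x4,x5,x6; clause T/F shown):
  row 0 [000000]: clauses=TFTT -> 0
  row 1 [000001]: clauses=TTTT -> 1
  row 2 [000010]: clauses=TFTT -> 0
  row 3 [000011]: clauses=TTTT -> 1
  row 4 [000100]: clauses=TFFT -> 0
  (every remaining row is evaluated the same way; all 64 results are listed next)
Full result column, 8 rows per line (x1,x2,x3 fixed per line; x4,x5,x6 runs 000..111 left to right):
  rows 0-7 [x1,x2,x3=000]: 01010001  (ones: 3)
  rows 8-15 [x1,x2,x3=001]: 01010001  (ones: 3)
  rows 16-23 [x1,x2,x3=010]: 01010001  (ones: 3)
  rows 24-31 [x1,x2,x3=011]: 01010001  (ones: 3)
  rows 32-39 [x1,x2,x3=100]: 01010001  (ones: 3)
  rows 40-47 [x1,x2,x3=101]: 01010000  (ones: 2)
  rows 48-55 [x1,x2,x3=110]: 00000001  (ones: 1)
  rows 56-63 [x1,x2,x3=111]: 00000000  (ones: 0)
Satisfying assignments = 3+3+3+3+3+2+1+0 = 18

18


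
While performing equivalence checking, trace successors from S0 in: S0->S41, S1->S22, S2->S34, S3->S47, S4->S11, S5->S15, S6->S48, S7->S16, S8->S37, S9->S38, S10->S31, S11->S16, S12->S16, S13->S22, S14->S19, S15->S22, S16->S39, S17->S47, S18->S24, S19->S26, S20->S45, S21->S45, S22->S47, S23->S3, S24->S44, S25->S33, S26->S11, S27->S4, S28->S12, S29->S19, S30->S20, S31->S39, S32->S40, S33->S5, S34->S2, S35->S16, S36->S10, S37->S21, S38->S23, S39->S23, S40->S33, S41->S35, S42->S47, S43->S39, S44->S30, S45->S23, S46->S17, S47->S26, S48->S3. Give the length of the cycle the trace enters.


Trace from S0 until a state repeats:
  S0 -> S41 -> S35 -> S16 -> S39 -> S23 -> S3 -> S47 -> S26 -> S11 -> S16
S16 first seen at step 3, revisited at step 10.
Cycle length = 10 - 3 = 7

7


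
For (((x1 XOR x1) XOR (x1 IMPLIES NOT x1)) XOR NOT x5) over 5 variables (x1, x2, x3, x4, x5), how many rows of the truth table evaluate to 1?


Formula: (((x1 XOR x1) XOR (x1 IMPLIES NOT x1)) XOR NOT x5) over 5 vars (32 rows)
Evaluate each row (x1, x2, x3, x4, x5 as bits, MSB first):
  row 0 [00000]: (((0 XOR 0) XOR (0 IMPLIES NOT 0)) XOR NOT 0) -> 0
  row 1 [00001]: (((0 XOR 0) XOR (0 IMPLIES NOT 0)) XOR NOT 1) -> 1
  row 2 [00010]: (((0 XOR 0) XOR (0 IMPLIES NOT 0)) XOR NOT 0) -> 0
  row 3 [00011]: (((0 XOR 0) XOR (0 IMPLIES NOT 0)) XOR NOT 1) -> 1
  row 4 [00100]: (((0 XOR 0) XOR (0 IMPLIES NOT 0)) XOR NOT 0) -> 0
  row 5 [00101]: (((0 XOR 0) XOR (0 IMPLIES NOT 0)) XOR NOT 1) -> 1
  row 6 [00110]: (((0 XOR 0) XOR (0 IMPLIES NOT 0)) XOR NOT 0) -> 0
  row 7 [00111]: (((0 XOR 0) XOR (0 IMPLIES NOT 0)) XOR NOT 1) -> 1
  row 8 [01000]: (((0 XOR 0) XOR (0 IMPLIES NOT 0)) XOR NOT 0) -> 0
  row 9 [01001]: (((0 XOR 0) XOR (0 IMPLIES NOT 0)) XOR NOT 1) -> 1
  row 10 [01010]: (((0 XOR 0) XOR (0 IMPLIES NOT 0)) XOR NOT 0) -> 0
  row 11 [01011]: (((0 XOR 0) XOR (0 IMPLIES NOT 0)) XOR NOT 1) -> 1
  row 12 [01100]: (((0 XOR 0) XOR (0 IMPLIES NOT 0)) XOR NOT 0) -> 0
  row 13 [01101]: (((0 XOR 0) XOR (0 IMPLIES NOT 0)) XOR NOT 1) -> 1
  row 14 [01110]: (((0 XOR 0) XOR (0 IMPLIES NOT 0)) XOR NOT 0) -> 0
  row 15 [01111]: (((0 XOR 0) XOR (0 IMPLIES NOT 0)) XOR NOT 1) -> 1
  row 16 [10000]: (((1 XOR 1) XOR (1 IMPLIES NOT 1)) XOR NOT 0) -> 1
  row 17 [10001]: (((1 XOR 1) XOR (1 IMPLIES NOT 1)) XOR NOT 1) -> 0
  row 18 [10010]: (((1 XOR 1) XOR (1 IMPLIES NOT 1)) XOR NOT 0) -> 1
  row 19 [10011]: (((1 XOR 1) XOR (1 IMPLIES NOT 1)) XOR NOT 1) -> 0
  row 20 [10100]: (((1 XOR 1) XOR (1 IMPLIES NOT 1)) XOR NOT 0) -> 1
  row 21 [10101]: (((1 XOR 1) XOR (1 IMPLIES NOT 1)) XOR NOT 1) -> 0
  row 22 [10110]: (((1 XOR 1) XOR (1 IMPLIES NOT 1)) XOR NOT 0) -> 1
  row 23 [10111]: (((1 XOR 1) XOR (1 IMPLIES NOT 1)) XOR NOT 1) -> 0
  row 24 [11000]: (((1 XOR 1) XOR (1 IMPLIES NOT 1)) XOR NOT 0) -> 1
  row 25 [11001]: (((1 XOR 1) XOR (1 IMPLIES NOT 1)) XOR NOT 1) -> 0
  row 26 [11010]: (((1 XOR 1) XOR (1 IMPLIES NOT 1)) XOR NOT 0) -> 1
  row 27 [11011]: (((1 XOR 1) XOR (1 IMPLIES NOT 1)) XOR NOT 1) -> 0
  row 28 [11100]: (((1 XOR 1) XOR (1 IMPLIES NOT 1)) XOR NOT 0) -> 1
  row 29 [11101]: (((1 XOR 1) XOR (1 IMPLIES NOT 1)) XOR NOT 1) -> 0
  row 30 [11110]: (((1 XOR 1) XOR (1 IMPLIES NOT 1)) XOR NOT 0) -> 1
  row 31 [11111]: (((1 XOR 1) XOR (1 IMPLIES NOT 1)) XOR NOT 1) -> 0
Full result column, 8 rows per line (x1,x2 fixed per line; x3,x4,x5 runs 000..111 left to right):
  rows 0-7 [x1,x2=00]: 01010101  (ones: 4)
  rows 8-15 [x1,x2=01]: 01010101  (ones: 4)
  rows 16-23 [x1,x2=10]: 10101010  (ones: 4)
  rows 24-31 [x1,x2=11]: 10101010  (ones: 4)
Count of 1-rows = 4+4+4+4 = 16

16


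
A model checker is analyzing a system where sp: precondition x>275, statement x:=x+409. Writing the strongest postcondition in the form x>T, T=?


Formula: sp(P, x:=E) = exists old_x. (x = E[old_x/x]) AND P[old_x/x] (old_x is the value of x before the assignment; eliminate old_x by solving x = E[old_x/x] for old_x)
Step 1: Precondition P: x>275, i.e. old_x > 275
Step 2: Assignment gives x = old_x + 409, so old_x = x - 409
Step 3: Substitute into P: x - 409 > 275
Step 4: Simplify: x > 275+409 = 684

684


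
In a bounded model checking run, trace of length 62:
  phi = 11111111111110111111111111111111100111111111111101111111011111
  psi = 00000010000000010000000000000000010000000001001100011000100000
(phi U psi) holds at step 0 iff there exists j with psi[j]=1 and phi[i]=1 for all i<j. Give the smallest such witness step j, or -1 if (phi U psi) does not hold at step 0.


(phi U psi) at 0: need smallest j with psi[j]=1 and phi[i]=1 for all i in [0,j).
Scan from step 0:
  step 0: phi=1, psi=0 -> continue
  step 1: phi=1, psi=0 -> continue
  step 2: phi=1, psi=0 -> continue
  step 3: phi=1, psi=0 -> continue
  step 6: psi=1 and phi held for [0,6) -> witness found
Witness step = 6

6


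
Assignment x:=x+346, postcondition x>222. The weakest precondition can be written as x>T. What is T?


Formula: wp(x:=E, P) = P[E/x] (substitute E for x in postcondition)
Step 1: Postcondition: x>222
Step 2: Substitute x+346 for x: x+346>222
Step 3: Solve for x: x > 222-346 = -124

-124


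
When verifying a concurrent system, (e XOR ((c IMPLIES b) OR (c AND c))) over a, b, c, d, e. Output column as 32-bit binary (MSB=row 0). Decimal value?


Formula: (e XOR ((c IMPLIES b) OR (c AND c))) over a, b, c, d, e (32 rows)
Evaluate each row (bits = a,b,c,d,e, MSB first):
  row 0 [00000]: (0 XOR ((0 IMPLIES 0) OR (0 AND 0))) -> 1
  row 1 [00001]: (1 XOR ((0 IMPLIES 0) OR (0 AND 0))) -> 0
  row 2 [00010]: (0 XOR ((0 IMPLIES 0) OR (0 AND 0))) -> 1
  row 3 [00011]: (1 XOR ((0 IMPLIES 0) OR (0 AND 0))) -> 0
  row 4 [00100]: (0 XOR ((1 IMPLIES 0) OR (1 AND 1))) -> 1
  row 5 [00101]: (1 XOR ((1 IMPLIES 0) OR (1 AND 1))) -> 0
  row 6 [00110]: (0 XOR ((1 IMPLIES 0) OR (1 AND 1))) -> 1
  row 7 [00111]: (1 XOR ((1 IMPLIES 0) OR (1 AND 1))) -> 0
  row 8 [01000]: (0 XOR ((0 IMPLIES 1) OR (0 AND 0))) -> 1
  row 9 [01001]: (1 XOR ((0 IMPLIES 1) OR (0 AND 0))) -> 0
  row 10 [01010]: (0 XOR ((0 IMPLIES 1) OR (0 AND 0))) -> 1
  row 11 [01011]: (1 XOR ((0 IMPLIES 1) OR (0 AND 0))) -> 0
  row 12 [01100]: (0 XOR ((1 IMPLIES 1) OR (1 AND 1))) -> 1
  row 13 [01101]: (1 XOR ((1 IMPLIES 1) OR (1 AND 1))) -> 0
  row 14 [01110]: (0 XOR ((1 IMPLIES 1) OR (1 AND 1))) -> 1
  row 15 [01111]: (1 XOR ((1 IMPLIES 1) OR (1 AND 1))) -> 0
  row 16 [10000]: (0 XOR ((0 IMPLIES 0) OR (0 AND 0))) -> 1
  row 17 [10001]: (1 XOR ((0 IMPLIES 0) OR (0 AND 0))) -> 0
  row 18 [10010]: (0 XOR ((0 IMPLIES 0) OR (0 AND 0))) -> 1
  row 19 [10011]: (1 XOR ((0 IMPLIES 0) OR (0 AND 0))) -> 0
  row 20 [10100]: (0 XOR ((1 IMPLIES 0) OR (1 AND 1))) -> 1
  row 21 [10101]: (1 XOR ((1 IMPLIES 0) OR (1 AND 1))) -> 0
  row 22 [10110]: (0 XOR ((1 IMPLIES 0) OR (1 AND 1))) -> 1
  row 23 [10111]: (1 XOR ((1 IMPLIES 0) OR (1 AND 1))) -> 0
  row 24 [11000]: (0 XOR ((0 IMPLIES 1) OR (0 AND 0))) -> 1
  row 25 [11001]: (1 XOR ((0 IMPLIES 1) OR (0 AND 0))) -> 0
  row 26 [11010]: (0 XOR ((0 IMPLIES 1) OR (0 AND 0))) -> 1
  row 27 [11011]: (1 XOR ((0 IMPLIES 1) OR (0 AND 0))) -> 0
  row 28 [11100]: (0 XOR ((1 IMPLIES 1) OR (1 AND 1))) -> 1
  row 29 [11101]: (1 XOR ((1 IMPLIES 1) OR (1 AND 1))) -> 0
  row 30 [11110]: (0 XOR ((1 IMPLIES 1) OR (1 AND 1))) -> 1
  row 31 [11111]: (1 XOR ((1 IMPLIES 1) OR (1 AND 1))) -> 0
Full result column, 4 rows per line (a,b,c fixed per line; d,e runs 00..11 left to right):
  rows 0-3 [a,b,c=000]: 1010  = hex A
  rows 4-7 [a,b,c=001]: 1010  = hex A
  rows 8-11 [a,b,c=010]: 1010  = hex A
  rows 12-15 [a,b,c=011]: 1010  = hex A
  rows 16-19 [a,b,c=100]: 1010  = hex A
  rows 20-23 [a,b,c=101]: 1010  = hex A
  rows 24-27 [a,b,c=110]: 1010  = hex A
  rows 28-31 [a,b,c=111]: 1010  = hex A
Output column (row 0 .. row 31) = 10101010101010101010101010101010
Output column grouped in 4s = 1010 1010 1010 1010 1010 1010 1010 1010 = 0xAAAAAAAA
Convert to decimal digit by digit (value = value*16 + digit):
  A -> 10
  10*16 + 10 (A) = 170
  170*16 + 10 (A) = 2730
  2730*16 + 10 (A) = 43690
  43690*16 + 10 (A) = 699050
  699050*16 + 10 (A) = 11184810
  11184810*16 + 10 (A) = 178956970
  178956970*16 + 10 (A) = 2863311530
Decimal = 2863311530

2863311530


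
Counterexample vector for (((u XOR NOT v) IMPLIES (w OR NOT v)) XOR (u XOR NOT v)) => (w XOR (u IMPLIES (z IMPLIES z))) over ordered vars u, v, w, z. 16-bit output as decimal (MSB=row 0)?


F1 = (((u XOR NOT v) IMPLIES (w OR NOT v)) XOR (u XOR NOT v))
F2 = (w XOR (u IMPLIES (z IMPLIES z)))
Counterexample to F1=>F2 is where F1=1 and F2=0.
Evaluate each row (bits = u,v,w,z, MSB first):
  row 0 [0000]: F1=0 F2=1 -> F1&~F2 -> 0
  row 1 [0001]: F1=0 F2=1 -> F1&~F2 -> 0
  row 2 [0010]: F1=0 F2=0 -> F1&~F2 -> 0
  row 3 [0011]: F1=0 F2=0 -> F1&~F2 -> 0
  row 4 [0100]: F1=1 F2=1 -> F1&~F2 -> 0
  row 5 [0101]: F1=1 F2=1 -> F1&~F2 -> 0
  row 6 [0110]: F1=1 F2=0 -> F1&~F2 -> 1
  row 7 [0111]: F1=1 F2=0 -> F1&~F2 -> 1
  row 8 [1000]: F1=1 F2=1 -> F1&~F2 -> 0
  row 9 [1001]: F1=1 F2=1 -> F1&~F2 -> 0
  row 10 [1010]: F1=1 F2=0 -> F1&~F2 -> 1
  row 11 [1011]: F1=1 F2=0 -> F1&~F2 -> 1
  row 12 [1100]: F1=1 F2=1 -> F1&~F2 -> 0
  row 13 [1101]: F1=1 F2=1 -> F1&~F2 -> 0
  row 14 [1110]: F1=0 F2=0 -> F1&~F2 -> 0
  row 15 [1111]: F1=0 F2=0 -> F1&~F2 -> 0
Full result column, 4 rows per line (u,v fixed per line; w,z runs 00..11 left to right):
  rows 0-3 [u,v=00]: 0000  = hex 0
  rows 4-7 [u,v=01]: 0011  = hex 3
  rows 8-11 [u,v=10]: 0011  = hex 3
  rows 12-15 [u,v=11]: 0000  = hex 0
Counterexample vector (row 0 .. row 15) = 0000001100110000
Output column grouped in 4s = 0000 0011 0011 0000 = 0x0330
Convert to decimal digit by digit (value = value*16 + digit):
  0 -> 0
  0*16 + 3 = 3
  3*16 + 3 = 51
  51*16 + 0 = 816
Decimal = 816

816


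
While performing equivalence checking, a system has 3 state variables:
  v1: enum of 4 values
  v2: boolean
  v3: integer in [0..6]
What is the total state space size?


State space = product of domain sizes of all variables.
Domain sizes:
  v1 (enum of 4 values): 4
  v2 (boolean): 2
  v3 (integer in [0..6]): 7
Product = 4 * 2 * 7 = 56

56


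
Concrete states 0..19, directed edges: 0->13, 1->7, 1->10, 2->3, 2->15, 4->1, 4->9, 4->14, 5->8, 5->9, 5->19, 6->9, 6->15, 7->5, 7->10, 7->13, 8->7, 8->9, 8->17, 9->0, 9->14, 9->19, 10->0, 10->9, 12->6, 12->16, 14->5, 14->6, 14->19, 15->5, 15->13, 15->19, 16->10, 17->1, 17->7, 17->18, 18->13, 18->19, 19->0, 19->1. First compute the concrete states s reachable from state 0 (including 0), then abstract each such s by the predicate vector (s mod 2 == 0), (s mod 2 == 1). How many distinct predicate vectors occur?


BFS from 0:
Concrete reachable: {0, 13}
Abstract via predicates (s mod 2 == 0), (s mod 2 == 1):
  (0,1) <- {13}
  (1,0) <- {0}
Distinct abstract states = 2

2


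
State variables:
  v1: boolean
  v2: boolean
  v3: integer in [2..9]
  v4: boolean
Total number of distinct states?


State space = product of domain sizes of all variables.
Domain sizes:
  v1 (boolean): 2
  v2 (boolean): 2
  v3 (integer in [2..9]): 8
  v4 (boolean): 2
Product = 2 * 2 * 8 * 2 = 64

64


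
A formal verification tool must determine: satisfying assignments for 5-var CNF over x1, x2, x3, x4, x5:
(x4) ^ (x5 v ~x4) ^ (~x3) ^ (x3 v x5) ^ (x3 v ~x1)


CNF with 5 clauses over 5 vars (32 assignments).
An assignment satisfies CNF iff every clause has >=1 true literal.
Check each row (bits = x1,x2,x3,x4,x5; clause T/F shown):
  row 0 [00000]: clauses=FTTFT -> 0
  row 1 [00001]: clauses=FTTTT -> 0
  row 2 [00010]: clauses=TFTFT -> 0
  row 3 [00011]: clauses=TTTTT -> 1
  row 4 [00100]: clauses=FTFTT -> 0
  row 5 [00101]: clauses=FTFTT -> 0
  row 6 [00110]: clauses=TFFTT -> 0
  row 7 [00111]: clauses=TTFTT -> 0
  row 8 [01000]: clauses=FTTFT -> 0
  row 9 [01001]: clauses=FTTTT -> 0
  row 10 [01010]: clauses=TFTFT -> 0
  row 11 [01011]: clauses=TTTTT -> 1
  row 12 [01100]: clauses=FTFTT -> 0
  row 13 [01101]: clauses=FTFTT -> 0
  row 14 [01110]: clauses=TFFTT -> 0
  row 15 [01111]: clauses=TTFTT -> 0
  row 16 [10000]: clauses=FTTFF -> 0
  row 17 [10001]: clauses=FTTTF -> 0
  row 18 [10010]: clauses=TFTFF -> 0
  row 19 [10011]: clauses=TTTTF -> 0
  row 20 [10100]: clauses=FTFTT -> 0
  row 21 [10101]: clauses=FTFTT -> 0
  row 22 [10110]: clauses=TFFTT -> 0
  row 23 [10111]: clauses=TTFTT -> 0
  row 24 [11000]: clauses=FTTFF -> 0
  row 25 [11001]: clauses=FTTTF -> 0
  row 26 [11010]: clauses=TFTFF -> 0
  row 27 [11011]: clauses=TTTTF -> 0
  row 28 [11100]: clauses=FTFTT -> 0
  row 29 [11101]: clauses=FTFTT -> 0
  row 30 [11110]: clauses=TFFTT -> 0
  row 31 [11111]: clauses=TTFTT -> 0
Full result column, 8 rows per line (x1,x2 fixed per line; x3,x4,x5 runs 000..111 left to right):
  rows 0-7 [x1,x2=00]: 00010000  (ones: 1)
  rows 8-15 [x1,x2=01]: 00010000  (ones: 1)
  rows 16-23 [x1,x2=10]: 00000000  (ones: 0)
  rows 24-31 [x1,x2=11]: 00000000  (ones: 0)
Satisfying assignments = 1+1+0+0 = 2

2


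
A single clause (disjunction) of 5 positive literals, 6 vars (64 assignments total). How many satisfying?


Step 1: Total=2^6=64
Step 2: Unsat when all 5 false: 2^1=2
Step 3: Sat=64-2=62

62


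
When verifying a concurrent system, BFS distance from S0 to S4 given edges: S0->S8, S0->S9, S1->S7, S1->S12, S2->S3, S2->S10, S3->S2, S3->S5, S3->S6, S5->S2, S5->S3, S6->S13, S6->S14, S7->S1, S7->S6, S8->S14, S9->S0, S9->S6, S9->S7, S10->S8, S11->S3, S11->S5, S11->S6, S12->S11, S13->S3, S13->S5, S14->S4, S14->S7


BFS layer-by-layer from S0:
  dist 0: {S0}
  dist 1: {S8, S9}
  dist 2: {S6, S7, S14}
  dist 3: {S1, S4, S13}
  -> S4 reached at distance 3
Shortest path length = 3

3


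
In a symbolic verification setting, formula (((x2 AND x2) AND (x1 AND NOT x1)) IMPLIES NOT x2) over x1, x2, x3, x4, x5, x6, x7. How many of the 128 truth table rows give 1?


Formula: (((x2 AND x2) AND (x1 AND NOT x1)) IMPLIES NOT x2) over 7 vars (128 rows)
Evaluate each row (x1, x2, x3, x4, x5, x6, x7 as bits, MSB first):
  row 0 [0000000]: (((0 AND 0) AND (0 AND NOT 0)) IMPLIES NOT 0) -> 1
  row 1 [0000001]: (((0 AND 0) AND (0 AND NOT 0)) IMPLIES NOT 0) -> 1
  row 2 [0000010]: (((0 AND 0) AND (0 AND NOT 0)) IMPLIES NOT 0) -> 1
  row 3 [0000011]: (((0 AND 0) AND (0 AND NOT 0)) IMPLIES NOT 0) -> 1
  row 4 [0000100]: (((0 AND 0) AND (0 AND NOT 0)) IMPLIES NOT 0) -> 1
  (every remaining row is evaluated the same way; all 128 results are listed next)
Full result column, 8 rows per line (x1,x2,x3,x4 fixed per line; x5,x6,x7 runs 000..111 left to right):
  rows 0-7 [x1,x2,x3,x4=0000]: 11111111  (ones: 8)
  rows 8-15 [x1,x2,x3,x4=0001]: 11111111  (ones: 8)
  rows 16-23 [x1,x2,x3,x4=0010]: 11111111  (ones: 8)
  rows 24-31 [x1,x2,x3,x4=0011]: 11111111  (ones: 8)
  rows 32-39 [x1,x2,x3,x4=0100]: 11111111  (ones: 8)
  rows 40-47 [x1,x2,x3,x4=0101]: 11111111  (ones: 8)
  rows 48-55 [x1,x2,x3,x4=0110]: 11111111  (ones: 8)
  rows 56-63 [x1,x2,x3,x4=0111]: 11111111  (ones: 8)
  rows 64-71 [x1,x2,x3,x4=1000]: 11111111  (ones: 8)
  rows 72-79 [x1,x2,x3,x4=1001]: 11111111  (ones: 8)
  rows 80-87 [x1,x2,x3,x4=1010]: 11111111  (ones: 8)
  rows 88-95 [x1,x2,x3,x4=1011]: 11111111  (ones: 8)
  rows 96-103 [x1,x2,x3,x4=1100]: 11111111  (ones: 8)
  rows 104-111 [x1,x2,x3,x4=1101]: 11111111  (ones: 8)
  rows 112-119 [x1,x2,x3,x4=1110]: 11111111  (ones: 8)
  rows 120-127 [x1,x2,x3,x4=1111]: 11111111  (ones: 8)
Count of 1-rows = 8+8+8+8+8+8+8+8+8+8+8+8+8+8+8+8 = 128

128


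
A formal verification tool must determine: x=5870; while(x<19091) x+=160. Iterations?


Step 1: x goes from 5870 toward 19091 by 160; the body runs while x<19091, so iterations = ceil((bound-start)/step)
Step 2: Distance=13221
Step 3: ceil(13221/160)=83

83


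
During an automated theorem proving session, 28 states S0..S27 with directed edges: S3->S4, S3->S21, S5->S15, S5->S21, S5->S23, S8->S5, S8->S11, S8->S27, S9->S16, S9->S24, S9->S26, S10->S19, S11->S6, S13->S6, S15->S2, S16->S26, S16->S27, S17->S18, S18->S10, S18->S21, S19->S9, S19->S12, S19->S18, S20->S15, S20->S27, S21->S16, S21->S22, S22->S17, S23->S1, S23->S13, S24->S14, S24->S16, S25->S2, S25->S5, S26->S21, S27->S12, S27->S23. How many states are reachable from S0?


BFS from S0:
  layer 0: {S0}
Reachable set: {S0}
Count = 1

1


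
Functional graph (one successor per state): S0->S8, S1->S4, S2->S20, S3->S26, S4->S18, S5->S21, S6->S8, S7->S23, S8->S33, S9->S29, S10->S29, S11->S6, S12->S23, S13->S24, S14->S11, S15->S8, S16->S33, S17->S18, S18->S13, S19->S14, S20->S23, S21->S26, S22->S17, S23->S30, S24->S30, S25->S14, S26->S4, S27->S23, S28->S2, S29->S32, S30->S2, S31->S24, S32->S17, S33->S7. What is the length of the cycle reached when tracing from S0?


Trace from S0 until a state repeats:
  S0 -> S8 -> S33 -> S7 -> S23 -> S30 -> S2 -> S20 -> S23
S23 first seen at step 4, revisited at step 8.
Cycle length = 8 - 4 = 4

4


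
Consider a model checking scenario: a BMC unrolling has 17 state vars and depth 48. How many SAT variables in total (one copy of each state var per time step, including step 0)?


BMC unrolls to depth k, creating one copy of each state var for steps 0..k.
Step count = 48 + 1 = 49 (steps 0 through 48)
Vars per step = 17
Total = 17 * 49 = 833

833


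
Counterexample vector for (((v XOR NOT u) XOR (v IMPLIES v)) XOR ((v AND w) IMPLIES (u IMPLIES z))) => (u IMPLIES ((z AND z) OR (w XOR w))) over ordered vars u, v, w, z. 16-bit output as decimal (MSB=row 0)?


F1 = (((v XOR NOT u) XOR (v IMPLIES v)) XOR ((v AND w) IMPLIES (u IMPLIES z)))
F2 = (u IMPLIES ((z AND z) OR (w XOR w)))
Counterexample to F1=>F2 is where F1=1 and F2=0.
Evaluate each row (bits = u,v,w,z, MSB first):
  row 0 [0000]: F1=1 F2=1 -> F1&~F2 -> 0
  row 1 [0001]: F1=1 F2=1 -> F1&~F2 -> 0
  row 2 [0010]: F1=1 F2=1 -> F1&~F2 -> 0
  row 3 [0011]: F1=1 F2=1 -> F1&~F2 -> 0
  row 4 [0100]: F1=0 F2=1 -> F1&~F2 -> 0
  row 5 [0101]: F1=0 F2=1 -> F1&~F2 -> 0
  row 6 [0110]: F1=0 F2=1 -> F1&~F2 -> 0
  row 7 [0111]: F1=0 F2=1 -> F1&~F2 -> 0
  row 8 [1000]: F1=0 F2=0 -> F1&~F2 -> 0
  row 9 [1001]: F1=0 F2=1 -> F1&~F2 -> 0
  row 10 [1010]: F1=0 F2=0 -> F1&~F2 -> 0
  row 11 [1011]: F1=0 F2=1 -> F1&~F2 -> 0
  row 12 [1100]: F1=1 F2=0 -> F1&~F2 -> 1
  row 13 [1101]: F1=1 F2=1 -> F1&~F2 -> 0
  row 14 [1110]: F1=0 F2=0 -> F1&~F2 -> 0
  row 15 [1111]: F1=1 F2=1 -> F1&~F2 -> 0
Full result column, 4 rows per line (u,v fixed per line; w,z runs 00..11 left to right):
  rows 0-3 [u,v=00]: 0000  = hex 0
  rows 4-7 [u,v=01]: 0000  = hex 0
  rows 8-11 [u,v=10]: 0000  = hex 0
  rows 12-15 [u,v=11]: 1000  = hex 8
Counterexample vector (row 0 .. row 15) = 0000000000001000
Output column grouped in 4s = 0000 0000 0000 1000 = 0x0008
Convert to decimal digit by digit (value = value*16 + digit):
  0 -> 0
  0*16 + 0 = 0
  0*16 + 0 = 0
  0*16 + 8 = 8
Decimal = 8

8


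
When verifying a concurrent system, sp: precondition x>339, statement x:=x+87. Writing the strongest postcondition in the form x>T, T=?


Formula: sp(P, x:=E) = exists old_x. (x = E[old_x/x]) AND P[old_x/x] (old_x is the value of x before the assignment; eliminate old_x by solving x = E[old_x/x] for old_x)
Step 1: Precondition P: x>339, i.e. old_x > 339
Step 2: Assignment gives x = old_x + 87, so old_x = x - 87
Step 3: Substitute into P: x - 87 > 339
Step 4: Simplify: x > 339+87 = 426

426


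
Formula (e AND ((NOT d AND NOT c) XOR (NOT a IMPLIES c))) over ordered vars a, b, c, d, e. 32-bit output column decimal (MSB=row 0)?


Formula: (e AND ((NOT d AND NOT c) XOR (NOT a IMPLIES c))) over a, b, c, d, e (32 rows)
Evaluate each row (bits = a,b,c,d,e, MSB first):
  row 0 [00000]: (0 AND ((NOT 0 AND NOT 0) XOR (NOT 0 IMPLIES 0))) -> 0
  row 1 [00001]: (1 AND ((NOT 0 AND NOT 0) XOR (NOT 0 IMPLIES 0))) -> 1
  row 2 [00010]: (0 AND ((NOT 1 AND NOT 0) XOR (NOT 0 IMPLIES 0))) -> 0
  row 3 [00011]: (1 AND ((NOT 1 AND NOT 0) XOR (NOT 0 IMPLIES 0))) -> 0
  row 4 [00100]: (0 AND ((NOT 0 AND NOT 1) XOR (NOT 0 IMPLIES 1))) -> 0
  row 5 [00101]: (1 AND ((NOT 0 AND NOT 1) XOR (NOT 0 IMPLIES 1))) -> 1
  row 6 [00110]: (0 AND ((NOT 1 AND NOT 1) XOR (NOT 0 IMPLIES 1))) -> 0
  row 7 [00111]: (1 AND ((NOT 1 AND NOT 1) XOR (NOT 0 IMPLIES 1))) -> 1
  row 8 [01000]: (0 AND ((NOT 0 AND NOT 0) XOR (NOT 0 IMPLIES 0))) -> 0
  row 9 [01001]: (1 AND ((NOT 0 AND NOT 0) XOR (NOT 0 IMPLIES 0))) -> 1
  row 10 [01010]: (0 AND ((NOT 1 AND NOT 0) XOR (NOT 0 IMPLIES 0))) -> 0
  row 11 [01011]: (1 AND ((NOT 1 AND NOT 0) XOR (NOT 0 IMPLIES 0))) -> 0
  row 12 [01100]: (0 AND ((NOT 0 AND NOT 1) XOR (NOT 0 IMPLIES 1))) -> 0
  row 13 [01101]: (1 AND ((NOT 0 AND NOT 1) XOR (NOT 0 IMPLIES 1))) -> 1
  row 14 [01110]: (0 AND ((NOT 1 AND NOT 1) XOR (NOT 0 IMPLIES 1))) -> 0
  row 15 [01111]: (1 AND ((NOT 1 AND NOT 1) XOR (NOT 0 IMPLIES 1))) -> 1
  row 16 [10000]: (0 AND ((NOT 0 AND NOT 0) XOR (NOT 1 IMPLIES 0))) -> 0
  row 17 [10001]: (1 AND ((NOT 0 AND NOT 0) XOR (NOT 1 IMPLIES 0))) -> 0
  row 18 [10010]: (0 AND ((NOT 1 AND NOT 0) XOR (NOT 1 IMPLIES 0))) -> 0
  row 19 [10011]: (1 AND ((NOT 1 AND NOT 0) XOR (NOT 1 IMPLIES 0))) -> 1
  row 20 [10100]: (0 AND ((NOT 0 AND NOT 1) XOR (NOT 1 IMPLIES 1))) -> 0
  row 21 [10101]: (1 AND ((NOT 0 AND NOT 1) XOR (NOT 1 IMPLIES 1))) -> 1
  row 22 [10110]: (0 AND ((NOT 1 AND NOT 1) XOR (NOT 1 IMPLIES 1))) -> 0
  row 23 [10111]: (1 AND ((NOT 1 AND NOT 1) XOR (NOT 1 IMPLIES 1))) -> 1
  row 24 [11000]: (0 AND ((NOT 0 AND NOT 0) XOR (NOT 1 IMPLIES 0))) -> 0
  row 25 [11001]: (1 AND ((NOT 0 AND NOT 0) XOR (NOT 1 IMPLIES 0))) -> 0
  row 26 [11010]: (0 AND ((NOT 1 AND NOT 0) XOR (NOT 1 IMPLIES 0))) -> 0
  row 27 [11011]: (1 AND ((NOT 1 AND NOT 0) XOR (NOT 1 IMPLIES 0))) -> 1
  row 28 [11100]: (0 AND ((NOT 0 AND NOT 1) XOR (NOT 1 IMPLIES 1))) -> 0
  row 29 [11101]: (1 AND ((NOT 0 AND NOT 1) XOR (NOT 1 IMPLIES 1))) -> 1
  row 30 [11110]: (0 AND ((NOT 1 AND NOT 1) XOR (NOT 1 IMPLIES 1))) -> 0
  row 31 [11111]: (1 AND ((NOT 1 AND NOT 1) XOR (NOT 1 IMPLIES 1))) -> 1
Full result column, 4 rows per line (a,b,c fixed per line; d,e runs 00..11 left to right):
  rows 0-3 [a,b,c=000]: 0100  = hex 4
  rows 4-7 [a,b,c=001]: 0101  = hex 5
  rows 8-11 [a,b,c=010]: 0100  = hex 4
  rows 12-15 [a,b,c=011]: 0101  = hex 5
  rows 16-19 [a,b,c=100]: 0001  = hex 1
  rows 20-23 [a,b,c=101]: 0101  = hex 5
  rows 24-27 [a,b,c=110]: 0001  = hex 1
  rows 28-31 [a,b,c=111]: 0101  = hex 5
Output column (row 0 .. row 31) = 01000101010001010001010100010101
Output column grouped in 4s = 0100 0101 0100 0101 0001 0101 0001 0101 = 0x45451515
Convert to decimal digit by digit (value = value*16 + digit):
  4 -> 4
  4*16 + 5 = 69
  69*16 + 4 = 1108
  1108*16 + 5 = 17733
  17733*16 + 1 = 283729
  283729*16 + 5 = 4539669
  4539669*16 + 1 = 72634705
  72634705*16 + 5 = 1162155285
Decimal = 1162155285

1162155285


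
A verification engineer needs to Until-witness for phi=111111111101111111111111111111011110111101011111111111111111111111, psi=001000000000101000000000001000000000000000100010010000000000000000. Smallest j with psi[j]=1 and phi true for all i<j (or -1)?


(phi U psi) at 0: need smallest j with psi[j]=1 and phi[i]=1 for all i in [0,j).
Scan from step 0:
  step 0: phi=1, psi=0 -> continue
  step 1: phi=1, psi=0 -> continue
  step 2: psi=1 and phi held for [0,2) -> witness found
Witness step = 2

2


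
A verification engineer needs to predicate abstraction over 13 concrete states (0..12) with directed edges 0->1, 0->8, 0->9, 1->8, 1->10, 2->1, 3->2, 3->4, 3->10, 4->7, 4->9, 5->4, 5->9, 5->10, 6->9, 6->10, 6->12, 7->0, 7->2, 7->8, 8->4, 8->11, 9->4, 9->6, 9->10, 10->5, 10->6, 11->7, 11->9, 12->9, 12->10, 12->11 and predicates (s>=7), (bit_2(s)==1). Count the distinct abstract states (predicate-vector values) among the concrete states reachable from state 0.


BFS from 0:
Concrete reachable: {0, 1, 2, 4, 5, 6, 7, 8, 9, 10, 11, 12}
Abstract via predicates (s>=7), (bit_2(s)==1):
  (0,0) <- {0, 1, 2}
  (0,1) <- {4, 5, 6}
  (1,0) <- {8, 9, 10, 11}
  (1,1) <- {7, 12}
Distinct abstract states = 4

4


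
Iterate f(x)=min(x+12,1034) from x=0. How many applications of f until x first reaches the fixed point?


Step 1: x=0, cap=1034, increment=12
Step 2: x grows by 12 each step until capped at 1034; fixed point is x=1034
Step 3: iterations = ceil(1034/12) = 87

87


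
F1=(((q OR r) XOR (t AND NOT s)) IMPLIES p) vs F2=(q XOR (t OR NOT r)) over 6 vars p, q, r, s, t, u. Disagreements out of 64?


F1 = (((q OR r) XOR (t AND NOT s)) IMPLIES p)
F2 = (q XOR (t OR NOT r))
Evaluate both on each of 64 rows (bits = p,q,r,s,t,u):
  row 0 [000000]: F1=1 F2=1 -> 0
  row 1 [000001]: F1=1 F2=1 -> 0
  row 2 [000010]: F1=0 F2=1 (differ) -> 1
  row 3 [000011]: F1=0 F2=1 (differ) -> 1
  row 4 [000100]: F1=1 F2=1 -> 0
  (every remaining row is evaluated the same way; all 64 results are listed next)
Full result column, 8 rows per line (p,q,r fixed per line; s,t,u runs 000..111 left to right):
  rows 0-7 [p,q,r=000]: 00110000  (ones: 2)
  rows 8-15 [p,q,r=001]: 00000011  (ones: 2)
  rows 16-23 [p,q,r=010]: 00110000  (ones: 2)
  rows 24-31 [p,q,r=011]: 11111100  (ones: 6)
  rows 32-39 [p,q,r=100]: 00000000  (ones: 0)
  rows 40-47 [p,q,r=101]: 11001100  (ones: 4)
  rows 48-55 [p,q,r=110]: 11111111  (ones: 8)
  rows 56-63 [p,q,r=111]: 00110011  (ones: 4)
Disagreements = 2+2+2+6+0+4+8+4 = 28

28
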